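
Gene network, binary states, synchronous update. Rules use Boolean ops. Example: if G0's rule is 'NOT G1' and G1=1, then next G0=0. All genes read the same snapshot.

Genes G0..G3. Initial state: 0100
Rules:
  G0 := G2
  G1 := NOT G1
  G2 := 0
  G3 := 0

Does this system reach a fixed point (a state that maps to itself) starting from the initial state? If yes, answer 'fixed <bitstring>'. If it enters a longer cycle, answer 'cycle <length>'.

Answer: cycle 2

Derivation:
Step 0: 0100
Step 1: G0=G2=0 G1=NOT G1=NOT 1=0 G2=0(const) G3=0(const) -> 0000
Step 2: G0=G2=0 G1=NOT G1=NOT 0=1 G2=0(const) G3=0(const) -> 0100
Cycle of length 2 starting at step 0 -> no fixed point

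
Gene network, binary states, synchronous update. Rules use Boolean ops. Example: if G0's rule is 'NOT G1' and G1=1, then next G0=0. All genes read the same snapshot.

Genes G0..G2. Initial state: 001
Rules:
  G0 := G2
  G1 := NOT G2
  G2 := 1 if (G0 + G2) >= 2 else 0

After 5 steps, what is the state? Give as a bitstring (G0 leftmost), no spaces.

Step 1: G0=G2=1 G1=NOT G2=NOT 1=0 G2=(0+1>=2)=0 -> 100
Step 2: G0=G2=0 G1=NOT G2=NOT 0=1 G2=(1+0>=2)=0 -> 010
Step 3: G0=G2=0 G1=NOT G2=NOT 0=1 G2=(0+0>=2)=0 -> 010
Step 4: G0=G2=0 G1=NOT G2=NOT 0=1 G2=(0+0>=2)=0 -> 010
Step 5: G0=G2=0 G1=NOT G2=NOT 0=1 G2=(0+0>=2)=0 -> 010

010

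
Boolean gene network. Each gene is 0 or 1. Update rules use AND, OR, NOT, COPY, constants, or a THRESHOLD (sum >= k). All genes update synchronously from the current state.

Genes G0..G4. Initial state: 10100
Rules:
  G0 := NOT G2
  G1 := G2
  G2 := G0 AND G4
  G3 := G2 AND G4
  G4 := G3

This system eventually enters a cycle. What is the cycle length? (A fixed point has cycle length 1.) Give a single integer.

Answer: 1

Derivation:
Step 0: 10100
Step 1: G0=NOT G2=NOT 1=0 G1=G2=1 G2=G0&G4=1&0=0 G3=G2&G4=1&0=0 G4=G3=0 -> 01000
Step 2: G0=NOT G2=NOT 0=1 G1=G2=0 G2=G0&G4=0&0=0 G3=G2&G4=0&0=0 G4=G3=0 -> 10000
Step 3: G0=NOT G2=NOT 0=1 G1=G2=0 G2=G0&G4=1&0=0 G3=G2&G4=0&0=0 G4=G3=0 -> 10000
State from step 3 equals state from step 2 -> cycle length 1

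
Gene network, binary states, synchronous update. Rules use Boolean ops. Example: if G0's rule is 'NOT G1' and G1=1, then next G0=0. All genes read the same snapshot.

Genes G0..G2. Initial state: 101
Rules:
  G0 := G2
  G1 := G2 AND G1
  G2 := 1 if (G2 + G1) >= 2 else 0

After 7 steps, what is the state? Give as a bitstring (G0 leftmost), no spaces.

Step 1: G0=G2=1 G1=G2&G1=1&0=0 G2=(1+0>=2)=0 -> 100
Step 2: G0=G2=0 G1=G2&G1=0&0=0 G2=(0+0>=2)=0 -> 000
Step 3: G0=G2=0 G1=G2&G1=0&0=0 G2=(0+0>=2)=0 -> 000
Step 4: G0=G2=0 G1=G2&G1=0&0=0 G2=(0+0>=2)=0 -> 000
Step 5: G0=G2=0 G1=G2&G1=0&0=0 G2=(0+0>=2)=0 -> 000
Step 6: G0=G2=0 G1=G2&G1=0&0=0 G2=(0+0>=2)=0 -> 000
Step 7: G0=G2=0 G1=G2&G1=0&0=0 G2=(0+0>=2)=0 -> 000

000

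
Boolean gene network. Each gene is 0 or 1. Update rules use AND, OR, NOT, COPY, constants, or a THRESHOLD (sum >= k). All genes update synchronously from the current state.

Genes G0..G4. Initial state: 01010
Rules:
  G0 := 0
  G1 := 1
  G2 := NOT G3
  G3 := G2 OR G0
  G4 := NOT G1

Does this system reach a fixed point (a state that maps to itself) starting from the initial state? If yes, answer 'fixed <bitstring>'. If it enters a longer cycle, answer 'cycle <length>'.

Answer: cycle 4

Derivation:
Step 0: 01010
Step 1: G0=0(const) G1=1(const) G2=NOT G3=NOT 1=0 G3=G2|G0=0|0=0 G4=NOT G1=NOT 1=0 -> 01000
Step 2: G0=0(const) G1=1(const) G2=NOT G3=NOT 0=1 G3=G2|G0=0|0=0 G4=NOT G1=NOT 1=0 -> 01100
Step 3: G0=0(const) G1=1(const) G2=NOT G3=NOT 0=1 G3=G2|G0=1|0=1 G4=NOT G1=NOT 1=0 -> 01110
Step 4: G0=0(const) G1=1(const) G2=NOT G3=NOT 1=0 G3=G2|G0=1|0=1 G4=NOT G1=NOT 1=0 -> 01010
Cycle of length 4 starting at step 0 -> no fixed point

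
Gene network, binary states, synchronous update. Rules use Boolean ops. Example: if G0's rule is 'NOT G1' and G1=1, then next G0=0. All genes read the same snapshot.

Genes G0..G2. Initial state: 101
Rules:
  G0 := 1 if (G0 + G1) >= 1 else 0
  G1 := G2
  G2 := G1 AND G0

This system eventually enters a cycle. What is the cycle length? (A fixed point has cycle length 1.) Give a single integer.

Step 0: 101
Step 1: G0=(1+0>=1)=1 G1=G2=1 G2=G1&G0=0&1=0 -> 110
Step 2: G0=(1+1>=1)=1 G1=G2=0 G2=G1&G0=1&1=1 -> 101
State from step 2 equals state from step 0 -> cycle length 2

Answer: 2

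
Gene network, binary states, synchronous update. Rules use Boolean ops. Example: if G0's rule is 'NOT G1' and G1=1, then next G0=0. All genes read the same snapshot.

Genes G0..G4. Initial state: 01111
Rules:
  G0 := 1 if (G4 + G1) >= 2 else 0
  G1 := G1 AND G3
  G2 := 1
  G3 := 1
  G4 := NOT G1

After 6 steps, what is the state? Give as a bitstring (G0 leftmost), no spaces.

Step 1: G0=(1+1>=2)=1 G1=G1&G3=1&1=1 G2=1(const) G3=1(const) G4=NOT G1=NOT 1=0 -> 11110
Step 2: G0=(0+1>=2)=0 G1=G1&G3=1&1=1 G2=1(const) G3=1(const) G4=NOT G1=NOT 1=0 -> 01110
Step 3: G0=(0+1>=2)=0 G1=G1&G3=1&1=1 G2=1(const) G3=1(const) G4=NOT G1=NOT 1=0 -> 01110
Step 4: G0=(0+1>=2)=0 G1=G1&G3=1&1=1 G2=1(const) G3=1(const) G4=NOT G1=NOT 1=0 -> 01110
Step 5: G0=(0+1>=2)=0 G1=G1&G3=1&1=1 G2=1(const) G3=1(const) G4=NOT G1=NOT 1=0 -> 01110
Step 6: G0=(0+1>=2)=0 G1=G1&G3=1&1=1 G2=1(const) G3=1(const) G4=NOT G1=NOT 1=0 -> 01110

01110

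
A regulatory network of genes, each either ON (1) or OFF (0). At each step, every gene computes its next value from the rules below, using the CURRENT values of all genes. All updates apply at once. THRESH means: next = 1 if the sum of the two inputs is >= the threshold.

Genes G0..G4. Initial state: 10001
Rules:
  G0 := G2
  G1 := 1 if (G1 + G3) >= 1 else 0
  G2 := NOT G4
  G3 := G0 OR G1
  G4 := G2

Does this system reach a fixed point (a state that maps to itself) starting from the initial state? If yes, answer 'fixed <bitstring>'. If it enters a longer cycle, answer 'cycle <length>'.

Answer: cycle 4

Derivation:
Step 0: 10001
Step 1: G0=G2=0 G1=(0+0>=1)=0 G2=NOT G4=NOT 1=0 G3=G0|G1=1|0=1 G4=G2=0 -> 00010
Step 2: G0=G2=0 G1=(0+1>=1)=1 G2=NOT G4=NOT 0=1 G3=G0|G1=0|0=0 G4=G2=0 -> 01100
Step 3: G0=G2=1 G1=(1+0>=1)=1 G2=NOT G4=NOT 0=1 G3=G0|G1=0|1=1 G4=G2=1 -> 11111
Step 4: G0=G2=1 G1=(1+1>=1)=1 G2=NOT G4=NOT 1=0 G3=G0|G1=1|1=1 G4=G2=1 -> 11011
Step 5: G0=G2=0 G1=(1+1>=1)=1 G2=NOT G4=NOT 1=0 G3=G0|G1=1|1=1 G4=G2=0 -> 01010
Step 6: G0=G2=0 G1=(1+1>=1)=1 G2=NOT G4=NOT 0=1 G3=G0|G1=0|1=1 G4=G2=0 -> 01110
Step 7: G0=G2=1 G1=(1+1>=1)=1 G2=NOT G4=NOT 0=1 G3=G0|G1=0|1=1 G4=G2=1 -> 11111
Cycle of length 4 starting at step 3 -> no fixed point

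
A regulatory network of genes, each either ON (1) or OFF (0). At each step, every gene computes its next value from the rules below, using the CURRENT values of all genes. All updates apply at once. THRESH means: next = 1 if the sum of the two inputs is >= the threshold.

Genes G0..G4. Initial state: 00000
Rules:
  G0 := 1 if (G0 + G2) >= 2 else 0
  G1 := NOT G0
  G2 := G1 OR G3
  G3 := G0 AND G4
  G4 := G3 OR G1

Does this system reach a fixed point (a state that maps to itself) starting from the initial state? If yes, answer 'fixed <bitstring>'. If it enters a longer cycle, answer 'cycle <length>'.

Answer: fixed 01101

Derivation:
Step 0: 00000
Step 1: G0=(0+0>=2)=0 G1=NOT G0=NOT 0=1 G2=G1|G3=0|0=0 G3=G0&G4=0&0=0 G4=G3|G1=0|0=0 -> 01000
Step 2: G0=(0+0>=2)=0 G1=NOT G0=NOT 0=1 G2=G1|G3=1|0=1 G3=G0&G4=0&0=0 G4=G3|G1=0|1=1 -> 01101
Step 3: G0=(0+1>=2)=0 G1=NOT G0=NOT 0=1 G2=G1|G3=1|0=1 G3=G0&G4=0&1=0 G4=G3|G1=0|1=1 -> 01101
Fixed point reached at step 2: 01101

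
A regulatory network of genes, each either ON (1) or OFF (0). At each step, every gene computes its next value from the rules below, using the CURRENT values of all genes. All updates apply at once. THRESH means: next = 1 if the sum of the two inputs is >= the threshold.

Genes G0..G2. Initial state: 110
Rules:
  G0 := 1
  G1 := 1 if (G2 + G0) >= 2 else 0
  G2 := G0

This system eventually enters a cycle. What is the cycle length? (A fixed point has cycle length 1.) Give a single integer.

Step 0: 110
Step 1: G0=1(const) G1=(0+1>=2)=0 G2=G0=1 -> 101
Step 2: G0=1(const) G1=(1+1>=2)=1 G2=G0=1 -> 111
Step 3: G0=1(const) G1=(1+1>=2)=1 G2=G0=1 -> 111
State from step 3 equals state from step 2 -> cycle length 1

Answer: 1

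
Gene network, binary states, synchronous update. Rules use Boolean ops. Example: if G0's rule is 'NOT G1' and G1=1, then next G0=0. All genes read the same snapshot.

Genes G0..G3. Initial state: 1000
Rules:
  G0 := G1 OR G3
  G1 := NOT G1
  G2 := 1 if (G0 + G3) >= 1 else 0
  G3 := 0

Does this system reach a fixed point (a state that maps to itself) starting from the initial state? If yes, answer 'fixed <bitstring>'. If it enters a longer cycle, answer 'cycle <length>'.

Step 0: 1000
Step 1: G0=G1|G3=0|0=0 G1=NOT G1=NOT 0=1 G2=(1+0>=1)=1 G3=0(const) -> 0110
Step 2: G0=G1|G3=1|0=1 G1=NOT G1=NOT 1=0 G2=(0+0>=1)=0 G3=0(const) -> 1000
Cycle of length 2 starting at step 0 -> no fixed point

Answer: cycle 2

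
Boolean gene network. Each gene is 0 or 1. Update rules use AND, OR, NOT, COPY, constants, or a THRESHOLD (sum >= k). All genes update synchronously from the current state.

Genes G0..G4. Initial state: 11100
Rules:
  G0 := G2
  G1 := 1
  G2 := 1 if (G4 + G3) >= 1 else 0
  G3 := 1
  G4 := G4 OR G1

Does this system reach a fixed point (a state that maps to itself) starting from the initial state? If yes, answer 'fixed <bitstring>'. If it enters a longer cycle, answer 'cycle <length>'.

Answer: fixed 11111

Derivation:
Step 0: 11100
Step 1: G0=G2=1 G1=1(const) G2=(0+0>=1)=0 G3=1(const) G4=G4|G1=0|1=1 -> 11011
Step 2: G0=G2=0 G1=1(const) G2=(1+1>=1)=1 G3=1(const) G4=G4|G1=1|1=1 -> 01111
Step 3: G0=G2=1 G1=1(const) G2=(1+1>=1)=1 G3=1(const) G4=G4|G1=1|1=1 -> 11111
Step 4: G0=G2=1 G1=1(const) G2=(1+1>=1)=1 G3=1(const) G4=G4|G1=1|1=1 -> 11111
Fixed point reached at step 3: 11111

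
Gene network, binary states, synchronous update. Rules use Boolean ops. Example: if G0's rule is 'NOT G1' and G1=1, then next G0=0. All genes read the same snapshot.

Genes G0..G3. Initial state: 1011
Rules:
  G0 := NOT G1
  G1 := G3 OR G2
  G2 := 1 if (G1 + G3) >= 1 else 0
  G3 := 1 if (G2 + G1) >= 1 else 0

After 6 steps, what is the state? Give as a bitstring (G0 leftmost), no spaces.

Step 1: G0=NOT G1=NOT 0=1 G1=G3|G2=1|1=1 G2=(0+1>=1)=1 G3=(1+0>=1)=1 -> 1111
Step 2: G0=NOT G1=NOT 1=0 G1=G3|G2=1|1=1 G2=(1+1>=1)=1 G3=(1+1>=1)=1 -> 0111
Step 3: G0=NOT G1=NOT 1=0 G1=G3|G2=1|1=1 G2=(1+1>=1)=1 G3=(1+1>=1)=1 -> 0111
Step 4: G0=NOT G1=NOT 1=0 G1=G3|G2=1|1=1 G2=(1+1>=1)=1 G3=(1+1>=1)=1 -> 0111
Step 5: G0=NOT G1=NOT 1=0 G1=G3|G2=1|1=1 G2=(1+1>=1)=1 G3=(1+1>=1)=1 -> 0111
Step 6: G0=NOT G1=NOT 1=0 G1=G3|G2=1|1=1 G2=(1+1>=1)=1 G3=(1+1>=1)=1 -> 0111

0111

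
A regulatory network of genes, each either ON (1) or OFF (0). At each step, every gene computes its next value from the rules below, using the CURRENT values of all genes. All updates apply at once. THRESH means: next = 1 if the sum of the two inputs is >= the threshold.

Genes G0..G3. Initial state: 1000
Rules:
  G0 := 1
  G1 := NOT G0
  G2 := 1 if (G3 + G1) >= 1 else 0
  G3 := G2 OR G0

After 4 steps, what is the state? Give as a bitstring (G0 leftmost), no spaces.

Step 1: G0=1(const) G1=NOT G0=NOT 1=0 G2=(0+0>=1)=0 G3=G2|G0=0|1=1 -> 1001
Step 2: G0=1(const) G1=NOT G0=NOT 1=0 G2=(1+0>=1)=1 G3=G2|G0=0|1=1 -> 1011
Step 3: G0=1(const) G1=NOT G0=NOT 1=0 G2=(1+0>=1)=1 G3=G2|G0=1|1=1 -> 1011
Step 4: G0=1(const) G1=NOT G0=NOT 1=0 G2=(1+0>=1)=1 G3=G2|G0=1|1=1 -> 1011

1011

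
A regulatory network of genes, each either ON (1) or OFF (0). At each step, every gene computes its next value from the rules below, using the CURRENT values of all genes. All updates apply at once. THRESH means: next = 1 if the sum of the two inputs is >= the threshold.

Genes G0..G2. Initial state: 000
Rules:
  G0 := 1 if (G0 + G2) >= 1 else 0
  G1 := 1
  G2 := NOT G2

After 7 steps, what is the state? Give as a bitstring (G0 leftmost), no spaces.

Step 1: G0=(0+0>=1)=0 G1=1(const) G2=NOT G2=NOT 0=1 -> 011
Step 2: G0=(0+1>=1)=1 G1=1(const) G2=NOT G2=NOT 1=0 -> 110
Step 3: G0=(1+0>=1)=1 G1=1(const) G2=NOT G2=NOT 0=1 -> 111
Step 4: G0=(1+1>=1)=1 G1=1(const) G2=NOT G2=NOT 1=0 -> 110
Step 5: G0=(1+0>=1)=1 G1=1(const) G2=NOT G2=NOT 0=1 -> 111
Step 6: G0=(1+1>=1)=1 G1=1(const) G2=NOT G2=NOT 1=0 -> 110
Step 7: G0=(1+0>=1)=1 G1=1(const) G2=NOT G2=NOT 0=1 -> 111

111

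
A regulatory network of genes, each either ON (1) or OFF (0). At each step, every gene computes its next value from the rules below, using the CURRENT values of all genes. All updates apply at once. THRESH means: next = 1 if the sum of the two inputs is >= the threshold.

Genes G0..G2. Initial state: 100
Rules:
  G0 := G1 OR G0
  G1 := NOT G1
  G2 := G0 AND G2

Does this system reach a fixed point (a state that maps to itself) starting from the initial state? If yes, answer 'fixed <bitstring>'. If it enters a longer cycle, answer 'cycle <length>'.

Answer: cycle 2

Derivation:
Step 0: 100
Step 1: G0=G1|G0=0|1=1 G1=NOT G1=NOT 0=1 G2=G0&G2=1&0=0 -> 110
Step 2: G0=G1|G0=1|1=1 G1=NOT G1=NOT 1=0 G2=G0&G2=1&0=0 -> 100
Cycle of length 2 starting at step 0 -> no fixed point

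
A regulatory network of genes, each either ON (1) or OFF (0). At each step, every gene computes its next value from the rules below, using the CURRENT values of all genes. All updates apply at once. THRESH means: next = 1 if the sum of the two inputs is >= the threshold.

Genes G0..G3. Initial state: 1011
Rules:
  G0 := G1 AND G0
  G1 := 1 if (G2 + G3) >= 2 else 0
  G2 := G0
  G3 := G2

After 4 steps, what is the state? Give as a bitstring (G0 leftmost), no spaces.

Step 1: G0=G1&G0=0&1=0 G1=(1+1>=2)=1 G2=G0=1 G3=G2=1 -> 0111
Step 2: G0=G1&G0=1&0=0 G1=(1+1>=2)=1 G2=G0=0 G3=G2=1 -> 0101
Step 3: G0=G1&G0=1&0=0 G1=(0+1>=2)=0 G2=G0=0 G3=G2=0 -> 0000
Step 4: G0=G1&G0=0&0=0 G1=(0+0>=2)=0 G2=G0=0 G3=G2=0 -> 0000

0000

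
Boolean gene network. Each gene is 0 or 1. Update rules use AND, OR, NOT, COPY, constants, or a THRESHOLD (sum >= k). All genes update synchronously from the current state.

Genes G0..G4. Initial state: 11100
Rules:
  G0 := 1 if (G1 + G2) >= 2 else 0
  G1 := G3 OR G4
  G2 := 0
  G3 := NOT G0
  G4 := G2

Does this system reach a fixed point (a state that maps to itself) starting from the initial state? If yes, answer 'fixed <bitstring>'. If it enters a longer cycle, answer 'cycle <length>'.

Answer: fixed 01010

Derivation:
Step 0: 11100
Step 1: G0=(1+1>=2)=1 G1=G3|G4=0|0=0 G2=0(const) G3=NOT G0=NOT 1=0 G4=G2=1 -> 10001
Step 2: G0=(0+0>=2)=0 G1=G3|G4=0|1=1 G2=0(const) G3=NOT G0=NOT 1=0 G4=G2=0 -> 01000
Step 3: G0=(1+0>=2)=0 G1=G3|G4=0|0=0 G2=0(const) G3=NOT G0=NOT 0=1 G4=G2=0 -> 00010
Step 4: G0=(0+0>=2)=0 G1=G3|G4=1|0=1 G2=0(const) G3=NOT G0=NOT 0=1 G4=G2=0 -> 01010
Step 5: G0=(1+0>=2)=0 G1=G3|G4=1|0=1 G2=0(const) G3=NOT G0=NOT 0=1 G4=G2=0 -> 01010
Fixed point reached at step 4: 01010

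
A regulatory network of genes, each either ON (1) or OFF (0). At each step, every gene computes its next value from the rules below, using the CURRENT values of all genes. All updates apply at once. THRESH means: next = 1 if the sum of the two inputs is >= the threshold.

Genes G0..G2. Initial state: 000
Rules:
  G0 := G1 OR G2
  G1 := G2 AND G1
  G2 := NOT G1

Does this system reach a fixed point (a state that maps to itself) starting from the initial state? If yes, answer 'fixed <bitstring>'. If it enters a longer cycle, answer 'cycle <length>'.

Answer: fixed 101

Derivation:
Step 0: 000
Step 1: G0=G1|G2=0|0=0 G1=G2&G1=0&0=0 G2=NOT G1=NOT 0=1 -> 001
Step 2: G0=G1|G2=0|1=1 G1=G2&G1=1&0=0 G2=NOT G1=NOT 0=1 -> 101
Step 3: G0=G1|G2=0|1=1 G1=G2&G1=1&0=0 G2=NOT G1=NOT 0=1 -> 101
Fixed point reached at step 2: 101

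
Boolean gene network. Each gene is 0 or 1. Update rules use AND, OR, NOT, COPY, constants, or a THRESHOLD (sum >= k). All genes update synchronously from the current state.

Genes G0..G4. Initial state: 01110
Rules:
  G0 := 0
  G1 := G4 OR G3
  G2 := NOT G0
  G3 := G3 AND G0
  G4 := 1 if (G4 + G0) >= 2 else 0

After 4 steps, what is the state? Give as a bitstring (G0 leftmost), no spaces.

Step 1: G0=0(const) G1=G4|G3=0|1=1 G2=NOT G0=NOT 0=1 G3=G3&G0=1&0=0 G4=(0+0>=2)=0 -> 01100
Step 2: G0=0(const) G1=G4|G3=0|0=0 G2=NOT G0=NOT 0=1 G3=G3&G0=0&0=0 G4=(0+0>=2)=0 -> 00100
Step 3: G0=0(const) G1=G4|G3=0|0=0 G2=NOT G0=NOT 0=1 G3=G3&G0=0&0=0 G4=(0+0>=2)=0 -> 00100
Step 4: G0=0(const) G1=G4|G3=0|0=0 G2=NOT G0=NOT 0=1 G3=G3&G0=0&0=0 G4=(0+0>=2)=0 -> 00100

00100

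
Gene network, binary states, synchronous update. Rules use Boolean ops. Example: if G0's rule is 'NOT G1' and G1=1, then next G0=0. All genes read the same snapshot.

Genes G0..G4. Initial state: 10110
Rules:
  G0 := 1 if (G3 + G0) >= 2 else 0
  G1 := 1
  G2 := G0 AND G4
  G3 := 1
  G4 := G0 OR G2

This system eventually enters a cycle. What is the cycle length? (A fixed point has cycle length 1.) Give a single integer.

Answer: 1

Derivation:
Step 0: 10110
Step 1: G0=(1+1>=2)=1 G1=1(const) G2=G0&G4=1&0=0 G3=1(const) G4=G0|G2=1|1=1 -> 11011
Step 2: G0=(1+1>=2)=1 G1=1(const) G2=G0&G4=1&1=1 G3=1(const) G4=G0|G2=1|0=1 -> 11111
Step 3: G0=(1+1>=2)=1 G1=1(const) G2=G0&G4=1&1=1 G3=1(const) G4=G0|G2=1|1=1 -> 11111
State from step 3 equals state from step 2 -> cycle length 1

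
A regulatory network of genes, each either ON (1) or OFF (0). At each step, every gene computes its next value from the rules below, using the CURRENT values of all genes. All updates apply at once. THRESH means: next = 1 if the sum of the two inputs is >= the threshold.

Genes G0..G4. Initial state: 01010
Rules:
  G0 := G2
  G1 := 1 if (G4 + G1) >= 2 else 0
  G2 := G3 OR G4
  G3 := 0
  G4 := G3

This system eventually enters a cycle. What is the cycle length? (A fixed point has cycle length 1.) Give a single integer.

Step 0: 01010
Step 1: G0=G2=0 G1=(0+1>=2)=0 G2=G3|G4=1|0=1 G3=0(const) G4=G3=1 -> 00101
Step 2: G0=G2=1 G1=(1+0>=2)=0 G2=G3|G4=0|1=1 G3=0(const) G4=G3=0 -> 10100
Step 3: G0=G2=1 G1=(0+0>=2)=0 G2=G3|G4=0|0=0 G3=0(const) G4=G3=0 -> 10000
Step 4: G0=G2=0 G1=(0+0>=2)=0 G2=G3|G4=0|0=0 G3=0(const) G4=G3=0 -> 00000
Step 5: G0=G2=0 G1=(0+0>=2)=0 G2=G3|G4=0|0=0 G3=0(const) G4=G3=0 -> 00000
State from step 5 equals state from step 4 -> cycle length 1

Answer: 1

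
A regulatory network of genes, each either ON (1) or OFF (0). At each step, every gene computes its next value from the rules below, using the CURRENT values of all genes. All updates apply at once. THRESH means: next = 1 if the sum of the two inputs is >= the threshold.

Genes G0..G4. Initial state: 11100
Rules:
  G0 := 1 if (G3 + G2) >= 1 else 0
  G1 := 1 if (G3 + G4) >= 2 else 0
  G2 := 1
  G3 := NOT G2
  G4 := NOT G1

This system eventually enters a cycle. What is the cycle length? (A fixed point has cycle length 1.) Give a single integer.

Step 0: 11100
Step 1: G0=(0+1>=1)=1 G1=(0+0>=2)=0 G2=1(const) G3=NOT G2=NOT 1=0 G4=NOT G1=NOT 1=0 -> 10100
Step 2: G0=(0+1>=1)=1 G1=(0+0>=2)=0 G2=1(const) G3=NOT G2=NOT 1=0 G4=NOT G1=NOT 0=1 -> 10101
Step 3: G0=(0+1>=1)=1 G1=(0+1>=2)=0 G2=1(const) G3=NOT G2=NOT 1=0 G4=NOT G1=NOT 0=1 -> 10101
State from step 3 equals state from step 2 -> cycle length 1

Answer: 1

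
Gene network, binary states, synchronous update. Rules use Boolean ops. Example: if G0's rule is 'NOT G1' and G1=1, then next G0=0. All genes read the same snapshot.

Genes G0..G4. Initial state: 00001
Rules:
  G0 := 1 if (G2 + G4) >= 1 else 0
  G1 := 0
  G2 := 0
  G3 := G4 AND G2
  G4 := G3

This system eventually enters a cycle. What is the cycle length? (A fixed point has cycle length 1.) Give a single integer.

Step 0: 00001
Step 1: G0=(0+1>=1)=1 G1=0(const) G2=0(const) G3=G4&G2=1&0=0 G4=G3=0 -> 10000
Step 2: G0=(0+0>=1)=0 G1=0(const) G2=0(const) G3=G4&G2=0&0=0 G4=G3=0 -> 00000
Step 3: G0=(0+0>=1)=0 G1=0(const) G2=0(const) G3=G4&G2=0&0=0 G4=G3=0 -> 00000
State from step 3 equals state from step 2 -> cycle length 1

Answer: 1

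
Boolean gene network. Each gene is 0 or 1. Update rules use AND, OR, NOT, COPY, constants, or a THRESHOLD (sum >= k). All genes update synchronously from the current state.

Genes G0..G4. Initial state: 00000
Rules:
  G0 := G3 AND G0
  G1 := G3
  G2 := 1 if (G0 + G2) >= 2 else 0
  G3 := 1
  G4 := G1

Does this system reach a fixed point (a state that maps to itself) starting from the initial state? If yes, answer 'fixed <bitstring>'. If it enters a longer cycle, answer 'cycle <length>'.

Step 0: 00000
Step 1: G0=G3&G0=0&0=0 G1=G3=0 G2=(0+0>=2)=0 G3=1(const) G4=G1=0 -> 00010
Step 2: G0=G3&G0=1&0=0 G1=G3=1 G2=(0+0>=2)=0 G3=1(const) G4=G1=0 -> 01010
Step 3: G0=G3&G0=1&0=0 G1=G3=1 G2=(0+0>=2)=0 G3=1(const) G4=G1=1 -> 01011
Step 4: G0=G3&G0=1&0=0 G1=G3=1 G2=(0+0>=2)=0 G3=1(const) G4=G1=1 -> 01011
Fixed point reached at step 3: 01011

Answer: fixed 01011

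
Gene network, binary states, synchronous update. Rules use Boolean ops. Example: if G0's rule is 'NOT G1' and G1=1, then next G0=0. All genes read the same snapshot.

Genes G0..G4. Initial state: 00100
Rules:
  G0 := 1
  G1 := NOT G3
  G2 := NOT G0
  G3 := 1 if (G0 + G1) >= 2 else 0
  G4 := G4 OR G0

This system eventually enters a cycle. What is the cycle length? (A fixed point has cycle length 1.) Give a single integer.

Step 0: 00100
Step 1: G0=1(const) G1=NOT G3=NOT 0=1 G2=NOT G0=NOT 0=1 G3=(0+0>=2)=0 G4=G4|G0=0|0=0 -> 11100
Step 2: G0=1(const) G1=NOT G3=NOT 0=1 G2=NOT G0=NOT 1=0 G3=(1+1>=2)=1 G4=G4|G0=0|1=1 -> 11011
Step 3: G0=1(const) G1=NOT G3=NOT 1=0 G2=NOT G0=NOT 1=0 G3=(1+1>=2)=1 G4=G4|G0=1|1=1 -> 10011
Step 4: G0=1(const) G1=NOT G3=NOT 1=0 G2=NOT G0=NOT 1=0 G3=(1+0>=2)=0 G4=G4|G0=1|1=1 -> 10001
Step 5: G0=1(const) G1=NOT G3=NOT 0=1 G2=NOT G0=NOT 1=0 G3=(1+0>=2)=0 G4=G4|G0=1|1=1 -> 11001
Step 6: G0=1(const) G1=NOT G3=NOT 0=1 G2=NOT G0=NOT 1=0 G3=(1+1>=2)=1 G4=G4|G0=1|1=1 -> 11011
State from step 6 equals state from step 2 -> cycle length 4

Answer: 4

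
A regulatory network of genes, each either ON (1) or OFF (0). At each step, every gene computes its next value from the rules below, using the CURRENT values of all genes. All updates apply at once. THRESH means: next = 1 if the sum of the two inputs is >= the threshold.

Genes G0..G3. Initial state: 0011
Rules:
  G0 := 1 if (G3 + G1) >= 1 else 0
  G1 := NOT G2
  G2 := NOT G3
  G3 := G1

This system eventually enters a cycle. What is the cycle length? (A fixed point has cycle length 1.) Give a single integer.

Answer: 3

Derivation:
Step 0: 0011
Step 1: G0=(1+0>=1)=1 G1=NOT G2=NOT 1=0 G2=NOT G3=NOT 1=0 G3=G1=0 -> 1000
Step 2: G0=(0+0>=1)=0 G1=NOT G2=NOT 0=1 G2=NOT G3=NOT 0=1 G3=G1=0 -> 0110
Step 3: G0=(0+1>=1)=1 G1=NOT G2=NOT 1=0 G2=NOT G3=NOT 0=1 G3=G1=1 -> 1011
Step 4: G0=(1+0>=1)=1 G1=NOT G2=NOT 1=0 G2=NOT G3=NOT 1=0 G3=G1=0 -> 1000
State from step 4 equals state from step 1 -> cycle length 3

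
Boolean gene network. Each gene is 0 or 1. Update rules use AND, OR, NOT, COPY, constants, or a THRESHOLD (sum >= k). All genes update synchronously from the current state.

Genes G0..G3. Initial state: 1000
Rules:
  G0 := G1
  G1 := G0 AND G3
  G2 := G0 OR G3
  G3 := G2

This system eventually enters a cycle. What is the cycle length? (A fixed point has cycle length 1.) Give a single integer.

Step 0: 1000
Step 1: G0=G1=0 G1=G0&G3=1&0=0 G2=G0|G3=1|0=1 G3=G2=0 -> 0010
Step 2: G0=G1=0 G1=G0&G3=0&0=0 G2=G0|G3=0|0=0 G3=G2=1 -> 0001
Step 3: G0=G1=0 G1=G0&G3=0&1=0 G2=G0|G3=0|1=1 G3=G2=0 -> 0010
State from step 3 equals state from step 1 -> cycle length 2

Answer: 2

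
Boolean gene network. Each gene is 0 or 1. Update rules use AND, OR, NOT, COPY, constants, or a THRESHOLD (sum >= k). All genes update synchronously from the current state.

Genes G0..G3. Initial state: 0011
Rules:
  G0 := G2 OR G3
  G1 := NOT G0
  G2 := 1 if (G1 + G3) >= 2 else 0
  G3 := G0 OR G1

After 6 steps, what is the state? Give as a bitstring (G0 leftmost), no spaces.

Step 1: G0=G2|G3=1|1=1 G1=NOT G0=NOT 0=1 G2=(0+1>=2)=0 G3=G0|G1=0|0=0 -> 1100
Step 2: G0=G2|G3=0|0=0 G1=NOT G0=NOT 1=0 G2=(1+0>=2)=0 G3=G0|G1=1|1=1 -> 0001
Step 3: G0=G2|G3=0|1=1 G1=NOT G0=NOT 0=1 G2=(0+1>=2)=0 G3=G0|G1=0|0=0 -> 1100
Step 4: G0=G2|G3=0|0=0 G1=NOT G0=NOT 1=0 G2=(1+0>=2)=0 G3=G0|G1=1|1=1 -> 0001
Step 5: G0=G2|G3=0|1=1 G1=NOT G0=NOT 0=1 G2=(0+1>=2)=0 G3=G0|G1=0|0=0 -> 1100
Step 6: G0=G2|G3=0|0=0 G1=NOT G0=NOT 1=0 G2=(1+0>=2)=0 G3=G0|G1=1|1=1 -> 0001

0001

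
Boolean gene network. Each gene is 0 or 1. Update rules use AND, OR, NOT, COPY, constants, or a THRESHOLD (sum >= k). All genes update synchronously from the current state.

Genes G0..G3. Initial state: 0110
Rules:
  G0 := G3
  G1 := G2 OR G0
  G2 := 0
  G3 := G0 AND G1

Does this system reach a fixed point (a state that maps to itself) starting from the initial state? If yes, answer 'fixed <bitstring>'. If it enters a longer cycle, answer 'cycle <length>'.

Step 0: 0110
Step 1: G0=G3=0 G1=G2|G0=1|0=1 G2=0(const) G3=G0&G1=0&1=0 -> 0100
Step 2: G0=G3=0 G1=G2|G0=0|0=0 G2=0(const) G3=G0&G1=0&1=0 -> 0000
Step 3: G0=G3=0 G1=G2|G0=0|0=0 G2=0(const) G3=G0&G1=0&0=0 -> 0000
Fixed point reached at step 2: 0000

Answer: fixed 0000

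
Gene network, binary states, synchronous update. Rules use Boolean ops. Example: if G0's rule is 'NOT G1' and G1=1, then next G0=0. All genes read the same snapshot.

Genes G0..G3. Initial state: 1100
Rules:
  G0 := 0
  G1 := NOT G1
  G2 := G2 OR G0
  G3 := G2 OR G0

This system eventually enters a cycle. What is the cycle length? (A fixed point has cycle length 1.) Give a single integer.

Step 0: 1100
Step 1: G0=0(const) G1=NOT G1=NOT 1=0 G2=G2|G0=0|1=1 G3=G2|G0=0|1=1 -> 0011
Step 2: G0=0(const) G1=NOT G1=NOT 0=1 G2=G2|G0=1|0=1 G3=G2|G0=1|0=1 -> 0111
Step 3: G0=0(const) G1=NOT G1=NOT 1=0 G2=G2|G0=1|0=1 G3=G2|G0=1|0=1 -> 0011
State from step 3 equals state from step 1 -> cycle length 2

Answer: 2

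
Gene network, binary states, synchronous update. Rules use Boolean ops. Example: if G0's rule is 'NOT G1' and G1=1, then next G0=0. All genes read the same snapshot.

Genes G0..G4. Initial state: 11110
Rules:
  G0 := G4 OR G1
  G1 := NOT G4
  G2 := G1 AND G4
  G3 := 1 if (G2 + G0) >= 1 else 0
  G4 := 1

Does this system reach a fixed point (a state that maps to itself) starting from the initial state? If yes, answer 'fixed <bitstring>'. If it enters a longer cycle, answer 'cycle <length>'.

Answer: fixed 10011

Derivation:
Step 0: 11110
Step 1: G0=G4|G1=0|1=1 G1=NOT G4=NOT 0=1 G2=G1&G4=1&0=0 G3=(1+1>=1)=1 G4=1(const) -> 11011
Step 2: G0=G4|G1=1|1=1 G1=NOT G4=NOT 1=0 G2=G1&G4=1&1=1 G3=(0+1>=1)=1 G4=1(const) -> 10111
Step 3: G0=G4|G1=1|0=1 G1=NOT G4=NOT 1=0 G2=G1&G4=0&1=0 G3=(1+1>=1)=1 G4=1(const) -> 10011
Step 4: G0=G4|G1=1|0=1 G1=NOT G4=NOT 1=0 G2=G1&G4=0&1=0 G3=(0+1>=1)=1 G4=1(const) -> 10011
Fixed point reached at step 3: 10011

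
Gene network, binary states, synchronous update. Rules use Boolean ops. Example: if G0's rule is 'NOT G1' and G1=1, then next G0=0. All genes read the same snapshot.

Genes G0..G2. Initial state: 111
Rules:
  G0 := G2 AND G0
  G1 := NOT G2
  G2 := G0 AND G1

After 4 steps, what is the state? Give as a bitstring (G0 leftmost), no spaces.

Step 1: G0=G2&G0=1&1=1 G1=NOT G2=NOT 1=0 G2=G0&G1=1&1=1 -> 101
Step 2: G0=G2&G0=1&1=1 G1=NOT G2=NOT 1=0 G2=G0&G1=1&0=0 -> 100
Step 3: G0=G2&G0=0&1=0 G1=NOT G2=NOT 0=1 G2=G0&G1=1&0=0 -> 010
Step 4: G0=G2&G0=0&0=0 G1=NOT G2=NOT 0=1 G2=G0&G1=0&1=0 -> 010

010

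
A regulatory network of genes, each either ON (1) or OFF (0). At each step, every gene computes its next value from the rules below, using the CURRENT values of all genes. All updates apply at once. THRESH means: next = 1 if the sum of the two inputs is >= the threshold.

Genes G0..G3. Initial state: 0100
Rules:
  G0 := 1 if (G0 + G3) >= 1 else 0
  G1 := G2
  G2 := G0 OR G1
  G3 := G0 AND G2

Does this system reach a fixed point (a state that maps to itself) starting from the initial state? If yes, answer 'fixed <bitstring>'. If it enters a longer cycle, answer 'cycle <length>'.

Step 0: 0100
Step 1: G0=(0+0>=1)=0 G1=G2=0 G2=G0|G1=0|1=1 G3=G0&G2=0&0=0 -> 0010
Step 2: G0=(0+0>=1)=0 G1=G2=1 G2=G0|G1=0|0=0 G3=G0&G2=0&1=0 -> 0100
Cycle of length 2 starting at step 0 -> no fixed point

Answer: cycle 2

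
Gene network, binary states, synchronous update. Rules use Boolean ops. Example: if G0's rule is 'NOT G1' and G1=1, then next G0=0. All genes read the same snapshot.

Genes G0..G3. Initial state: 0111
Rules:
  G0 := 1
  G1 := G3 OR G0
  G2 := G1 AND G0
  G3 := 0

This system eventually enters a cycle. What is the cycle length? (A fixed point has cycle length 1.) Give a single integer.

Step 0: 0111
Step 1: G0=1(const) G1=G3|G0=1|0=1 G2=G1&G0=1&0=0 G3=0(const) -> 1100
Step 2: G0=1(const) G1=G3|G0=0|1=1 G2=G1&G0=1&1=1 G3=0(const) -> 1110
Step 3: G0=1(const) G1=G3|G0=0|1=1 G2=G1&G0=1&1=1 G3=0(const) -> 1110
State from step 3 equals state from step 2 -> cycle length 1

Answer: 1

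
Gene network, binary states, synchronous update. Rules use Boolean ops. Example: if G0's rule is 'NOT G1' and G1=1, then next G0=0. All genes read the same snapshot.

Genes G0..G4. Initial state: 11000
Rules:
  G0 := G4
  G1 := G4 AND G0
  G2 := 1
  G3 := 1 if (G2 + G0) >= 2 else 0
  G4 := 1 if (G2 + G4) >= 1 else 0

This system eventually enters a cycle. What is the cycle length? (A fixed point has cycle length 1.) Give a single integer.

Step 0: 11000
Step 1: G0=G4=0 G1=G4&G0=0&1=0 G2=1(const) G3=(0+1>=2)=0 G4=(0+0>=1)=0 -> 00100
Step 2: G0=G4=0 G1=G4&G0=0&0=0 G2=1(const) G3=(1+0>=2)=0 G4=(1+0>=1)=1 -> 00101
Step 3: G0=G4=1 G1=G4&G0=1&0=0 G2=1(const) G3=(1+0>=2)=0 G4=(1+1>=1)=1 -> 10101
Step 4: G0=G4=1 G1=G4&G0=1&1=1 G2=1(const) G3=(1+1>=2)=1 G4=(1+1>=1)=1 -> 11111
Step 5: G0=G4=1 G1=G4&G0=1&1=1 G2=1(const) G3=(1+1>=2)=1 G4=(1+1>=1)=1 -> 11111
State from step 5 equals state from step 4 -> cycle length 1

Answer: 1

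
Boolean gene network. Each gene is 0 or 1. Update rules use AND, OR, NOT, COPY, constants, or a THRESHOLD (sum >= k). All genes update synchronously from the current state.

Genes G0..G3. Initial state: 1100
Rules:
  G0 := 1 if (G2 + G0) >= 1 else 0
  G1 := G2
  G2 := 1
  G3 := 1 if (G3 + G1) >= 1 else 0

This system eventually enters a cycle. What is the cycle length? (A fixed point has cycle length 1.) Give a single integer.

Step 0: 1100
Step 1: G0=(0+1>=1)=1 G1=G2=0 G2=1(const) G3=(0+1>=1)=1 -> 1011
Step 2: G0=(1+1>=1)=1 G1=G2=1 G2=1(const) G3=(1+0>=1)=1 -> 1111
Step 3: G0=(1+1>=1)=1 G1=G2=1 G2=1(const) G3=(1+1>=1)=1 -> 1111
State from step 3 equals state from step 2 -> cycle length 1

Answer: 1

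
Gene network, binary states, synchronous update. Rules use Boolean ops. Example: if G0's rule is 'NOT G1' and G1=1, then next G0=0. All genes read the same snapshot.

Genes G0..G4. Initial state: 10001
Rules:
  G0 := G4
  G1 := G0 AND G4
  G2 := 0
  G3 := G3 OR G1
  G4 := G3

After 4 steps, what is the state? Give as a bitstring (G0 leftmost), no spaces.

Step 1: G0=G4=1 G1=G0&G4=1&1=1 G2=0(const) G3=G3|G1=0|0=0 G4=G3=0 -> 11000
Step 2: G0=G4=0 G1=G0&G4=1&0=0 G2=0(const) G3=G3|G1=0|1=1 G4=G3=0 -> 00010
Step 3: G0=G4=0 G1=G0&G4=0&0=0 G2=0(const) G3=G3|G1=1|0=1 G4=G3=1 -> 00011
Step 4: G0=G4=1 G1=G0&G4=0&1=0 G2=0(const) G3=G3|G1=1|0=1 G4=G3=1 -> 10011

10011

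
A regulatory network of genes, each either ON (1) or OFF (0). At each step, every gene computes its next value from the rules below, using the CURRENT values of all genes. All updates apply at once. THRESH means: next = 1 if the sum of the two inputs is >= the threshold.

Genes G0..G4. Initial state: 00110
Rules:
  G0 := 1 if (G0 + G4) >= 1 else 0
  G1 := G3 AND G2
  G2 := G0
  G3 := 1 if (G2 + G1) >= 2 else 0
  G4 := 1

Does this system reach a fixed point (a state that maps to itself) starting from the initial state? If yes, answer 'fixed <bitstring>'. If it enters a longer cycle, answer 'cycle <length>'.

Answer: fixed 10101

Derivation:
Step 0: 00110
Step 1: G0=(0+0>=1)=0 G1=G3&G2=1&1=1 G2=G0=0 G3=(1+0>=2)=0 G4=1(const) -> 01001
Step 2: G0=(0+1>=1)=1 G1=G3&G2=0&0=0 G2=G0=0 G3=(0+1>=2)=0 G4=1(const) -> 10001
Step 3: G0=(1+1>=1)=1 G1=G3&G2=0&0=0 G2=G0=1 G3=(0+0>=2)=0 G4=1(const) -> 10101
Step 4: G0=(1+1>=1)=1 G1=G3&G2=0&1=0 G2=G0=1 G3=(1+0>=2)=0 G4=1(const) -> 10101
Fixed point reached at step 3: 10101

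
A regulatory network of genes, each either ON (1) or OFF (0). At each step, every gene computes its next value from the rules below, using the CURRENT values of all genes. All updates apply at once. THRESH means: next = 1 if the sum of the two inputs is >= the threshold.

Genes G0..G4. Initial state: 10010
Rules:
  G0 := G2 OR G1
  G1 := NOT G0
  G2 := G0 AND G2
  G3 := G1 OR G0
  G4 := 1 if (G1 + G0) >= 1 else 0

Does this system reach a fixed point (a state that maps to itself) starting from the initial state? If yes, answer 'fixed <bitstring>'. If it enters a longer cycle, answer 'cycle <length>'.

Step 0: 10010
Step 1: G0=G2|G1=0|0=0 G1=NOT G0=NOT 1=0 G2=G0&G2=1&0=0 G3=G1|G0=0|1=1 G4=(0+1>=1)=1 -> 00011
Step 2: G0=G2|G1=0|0=0 G1=NOT G0=NOT 0=1 G2=G0&G2=0&0=0 G3=G1|G0=0|0=0 G4=(0+0>=1)=0 -> 01000
Step 3: G0=G2|G1=0|1=1 G1=NOT G0=NOT 0=1 G2=G0&G2=0&0=0 G3=G1|G0=1|0=1 G4=(1+0>=1)=1 -> 11011
Step 4: G0=G2|G1=0|1=1 G1=NOT G0=NOT 1=0 G2=G0&G2=1&0=0 G3=G1|G0=1|1=1 G4=(1+1>=1)=1 -> 10011
Step 5: G0=G2|G1=0|0=0 G1=NOT G0=NOT 1=0 G2=G0&G2=1&0=0 G3=G1|G0=0|1=1 G4=(0+1>=1)=1 -> 00011
Cycle of length 4 starting at step 1 -> no fixed point

Answer: cycle 4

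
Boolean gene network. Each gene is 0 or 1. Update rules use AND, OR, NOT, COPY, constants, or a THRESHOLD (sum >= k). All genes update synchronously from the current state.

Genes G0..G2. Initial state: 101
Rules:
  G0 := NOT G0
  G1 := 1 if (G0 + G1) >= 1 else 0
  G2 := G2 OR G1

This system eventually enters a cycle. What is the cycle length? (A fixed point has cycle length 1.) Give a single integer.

Step 0: 101
Step 1: G0=NOT G0=NOT 1=0 G1=(1+0>=1)=1 G2=G2|G1=1|0=1 -> 011
Step 2: G0=NOT G0=NOT 0=1 G1=(0+1>=1)=1 G2=G2|G1=1|1=1 -> 111
Step 3: G0=NOT G0=NOT 1=0 G1=(1+1>=1)=1 G2=G2|G1=1|1=1 -> 011
State from step 3 equals state from step 1 -> cycle length 2

Answer: 2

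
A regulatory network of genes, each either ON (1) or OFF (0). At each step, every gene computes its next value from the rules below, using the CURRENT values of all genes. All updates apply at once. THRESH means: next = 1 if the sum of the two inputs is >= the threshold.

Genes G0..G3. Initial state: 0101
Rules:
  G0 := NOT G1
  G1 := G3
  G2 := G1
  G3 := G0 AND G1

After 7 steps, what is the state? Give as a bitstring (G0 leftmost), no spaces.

Step 1: G0=NOT G1=NOT 1=0 G1=G3=1 G2=G1=1 G3=G0&G1=0&1=0 -> 0110
Step 2: G0=NOT G1=NOT 1=0 G1=G3=0 G2=G1=1 G3=G0&G1=0&1=0 -> 0010
Step 3: G0=NOT G1=NOT 0=1 G1=G3=0 G2=G1=0 G3=G0&G1=0&0=0 -> 1000
Step 4: G0=NOT G1=NOT 0=1 G1=G3=0 G2=G1=0 G3=G0&G1=1&0=0 -> 1000
Step 5: G0=NOT G1=NOT 0=1 G1=G3=0 G2=G1=0 G3=G0&G1=1&0=0 -> 1000
Step 6: G0=NOT G1=NOT 0=1 G1=G3=0 G2=G1=0 G3=G0&G1=1&0=0 -> 1000
Step 7: G0=NOT G1=NOT 0=1 G1=G3=0 G2=G1=0 G3=G0&G1=1&0=0 -> 1000

1000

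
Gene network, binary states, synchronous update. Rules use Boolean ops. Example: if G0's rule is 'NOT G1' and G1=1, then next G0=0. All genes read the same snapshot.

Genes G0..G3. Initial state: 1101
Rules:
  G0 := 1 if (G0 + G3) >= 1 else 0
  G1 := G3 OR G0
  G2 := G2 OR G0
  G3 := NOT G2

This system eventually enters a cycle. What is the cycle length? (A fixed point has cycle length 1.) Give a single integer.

Answer: 1

Derivation:
Step 0: 1101
Step 1: G0=(1+1>=1)=1 G1=G3|G0=1|1=1 G2=G2|G0=0|1=1 G3=NOT G2=NOT 0=1 -> 1111
Step 2: G0=(1+1>=1)=1 G1=G3|G0=1|1=1 G2=G2|G0=1|1=1 G3=NOT G2=NOT 1=0 -> 1110
Step 3: G0=(1+0>=1)=1 G1=G3|G0=0|1=1 G2=G2|G0=1|1=1 G3=NOT G2=NOT 1=0 -> 1110
State from step 3 equals state from step 2 -> cycle length 1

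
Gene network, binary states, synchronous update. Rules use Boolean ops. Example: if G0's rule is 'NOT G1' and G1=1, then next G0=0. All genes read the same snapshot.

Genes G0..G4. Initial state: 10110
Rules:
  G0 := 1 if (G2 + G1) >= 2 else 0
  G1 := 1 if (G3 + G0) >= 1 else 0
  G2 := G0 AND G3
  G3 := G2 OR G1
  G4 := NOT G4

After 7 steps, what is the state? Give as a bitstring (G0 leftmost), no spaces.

Step 1: G0=(1+0>=2)=0 G1=(1+1>=1)=1 G2=G0&G3=1&1=1 G3=G2|G1=1|0=1 G4=NOT G4=NOT 0=1 -> 01111
Step 2: G0=(1+1>=2)=1 G1=(1+0>=1)=1 G2=G0&G3=0&1=0 G3=G2|G1=1|1=1 G4=NOT G4=NOT 1=0 -> 11010
Step 3: G0=(0+1>=2)=0 G1=(1+1>=1)=1 G2=G0&G3=1&1=1 G3=G2|G1=0|1=1 G4=NOT G4=NOT 0=1 -> 01111
Step 4: G0=(1+1>=2)=1 G1=(1+0>=1)=1 G2=G0&G3=0&1=0 G3=G2|G1=1|1=1 G4=NOT G4=NOT 1=0 -> 11010
Step 5: G0=(0+1>=2)=0 G1=(1+1>=1)=1 G2=G0&G3=1&1=1 G3=G2|G1=0|1=1 G4=NOT G4=NOT 0=1 -> 01111
Step 6: G0=(1+1>=2)=1 G1=(1+0>=1)=1 G2=G0&G3=0&1=0 G3=G2|G1=1|1=1 G4=NOT G4=NOT 1=0 -> 11010
Step 7: G0=(0+1>=2)=0 G1=(1+1>=1)=1 G2=G0&G3=1&1=1 G3=G2|G1=0|1=1 G4=NOT G4=NOT 0=1 -> 01111

01111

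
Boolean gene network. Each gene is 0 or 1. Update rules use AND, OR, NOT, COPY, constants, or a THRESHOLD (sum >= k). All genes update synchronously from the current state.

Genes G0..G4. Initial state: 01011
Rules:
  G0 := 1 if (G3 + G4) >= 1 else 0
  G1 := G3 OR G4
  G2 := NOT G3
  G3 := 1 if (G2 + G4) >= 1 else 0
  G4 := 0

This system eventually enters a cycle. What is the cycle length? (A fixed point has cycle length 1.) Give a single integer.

Answer: 4

Derivation:
Step 0: 01011
Step 1: G0=(1+1>=1)=1 G1=G3|G4=1|1=1 G2=NOT G3=NOT 1=0 G3=(0+1>=1)=1 G4=0(const) -> 11010
Step 2: G0=(1+0>=1)=1 G1=G3|G4=1|0=1 G2=NOT G3=NOT 1=0 G3=(0+0>=1)=0 G4=0(const) -> 11000
Step 3: G0=(0+0>=1)=0 G1=G3|G4=0|0=0 G2=NOT G3=NOT 0=1 G3=(0+0>=1)=0 G4=0(const) -> 00100
Step 4: G0=(0+0>=1)=0 G1=G3|G4=0|0=0 G2=NOT G3=NOT 0=1 G3=(1+0>=1)=1 G4=0(const) -> 00110
Step 5: G0=(1+0>=1)=1 G1=G3|G4=1|0=1 G2=NOT G3=NOT 1=0 G3=(1+0>=1)=1 G4=0(const) -> 11010
State from step 5 equals state from step 1 -> cycle length 4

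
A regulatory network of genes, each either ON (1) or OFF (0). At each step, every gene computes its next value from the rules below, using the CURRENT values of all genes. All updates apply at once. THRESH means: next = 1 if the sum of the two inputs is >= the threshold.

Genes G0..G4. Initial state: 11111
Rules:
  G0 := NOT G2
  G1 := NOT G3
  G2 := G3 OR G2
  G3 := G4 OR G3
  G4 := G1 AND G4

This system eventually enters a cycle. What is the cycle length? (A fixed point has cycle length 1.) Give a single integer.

Answer: 1

Derivation:
Step 0: 11111
Step 1: G0=NOT G2=NOT 1=0 G1=NOT G3=NOT 1=0 G2=G3|G2=1|1=1 G3=G4|G3=1|1=1 G4=G1&G4=1&1=1 -> 00111
Step 2: G0=NOT G2=NOT 1=0 G1=NOT G3=NOT 1=0 G2=G3|G2=1|1=1 G3=G4|G3=1|1=1 G4=G1&G4=0&1=0 -> 00110
Step 3: G0=NOT G2=NOT 1=0 G1=NOT G3=NOT 1=0 G2=G3|G2=1|1=1 G3=G4|G3=0|1=1 G4=G1&G4=0&0=0 -> 00110
State from step 3 equals state from step 2 -> cycle length 1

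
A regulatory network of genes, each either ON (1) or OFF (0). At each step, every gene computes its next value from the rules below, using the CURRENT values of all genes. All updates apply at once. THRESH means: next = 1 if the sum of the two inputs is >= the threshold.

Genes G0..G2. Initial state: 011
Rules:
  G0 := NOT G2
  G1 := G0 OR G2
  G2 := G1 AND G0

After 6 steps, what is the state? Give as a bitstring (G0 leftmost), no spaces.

Step 1: G0=NOT G2=NOT 1=0 G1=G0|G2=0|1=1 G2=G1&G0=1&0=0 -> 010
Step 2: G0=NOT G2=NOT 0=1 G1=G0|G2=0|0=0 G2=G1&G0=1&0=0 -> 100
Step 3: G0=NOT G2=NOT 0=1 G1=G0|G2=1|0=1 G2=G1&G0=0&1=0 -> 110
Step 4: G0=NOT G2=NOT 0=1 G1=G0|G2=1|0=1 G2=G1&G0=1&1=1 -> 111
Step 5: G0=NOT G2=NOT 1=0 G1=G0|G2=1|1=1 G2=G1&G0=1&1=1 -> 011
Step 6: G0=NOT G2=NOT 1=0 G1=G0|G2=0|1=1 G2=G1&G0=1&0=0 -> 010

010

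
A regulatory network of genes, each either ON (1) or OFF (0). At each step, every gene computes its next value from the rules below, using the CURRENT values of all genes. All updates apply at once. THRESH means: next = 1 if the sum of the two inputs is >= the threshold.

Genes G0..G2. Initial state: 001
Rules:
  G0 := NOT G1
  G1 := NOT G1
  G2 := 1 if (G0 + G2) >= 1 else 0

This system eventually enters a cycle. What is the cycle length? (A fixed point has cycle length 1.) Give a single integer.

Answer: 2

Derivation:
Step 0: 001
Step 1: G0=NOT G1=NOT 0=1 G1=NOT G1=NOT 0=1 G2=(0+1>=1)=1 -> 111
Step 2: G0=NOT G1=NOT 1=0 G1=NOT G1=NOT 1=0 G2=(1+1>=1)=1 -> 001
State from step 2 equals state from step 0 -> cycle length 2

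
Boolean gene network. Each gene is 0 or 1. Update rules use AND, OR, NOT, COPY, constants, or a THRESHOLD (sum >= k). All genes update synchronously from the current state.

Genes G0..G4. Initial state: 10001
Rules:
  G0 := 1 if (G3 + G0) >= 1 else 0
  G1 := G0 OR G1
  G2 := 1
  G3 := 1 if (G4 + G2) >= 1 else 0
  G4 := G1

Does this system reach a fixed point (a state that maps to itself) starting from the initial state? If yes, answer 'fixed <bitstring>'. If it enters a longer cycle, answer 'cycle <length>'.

Answer: fixed 11111

Derivation:
Step 0: 10001
Step 1: G0=(0+1>=1)=1 G1=G0|G1=1|0=1 G2=1(const) G3=(1+0>=1)=1 G4=G1=0 -> 11110
Step 2: G0=(1+1>=1)=1 G1=G0|G1=1|1=1 G2=1(const) G3=(0+1>=1)=1 G4=G1=1 -> 11111
Step 3: G0=(1+1>=1)=1 G1=G0|G1=1|1=1 G2=1(const) G3=(1+1>=1)=1 G4=G1=1 -> 11111
Fixed point reached at step 2: 11111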